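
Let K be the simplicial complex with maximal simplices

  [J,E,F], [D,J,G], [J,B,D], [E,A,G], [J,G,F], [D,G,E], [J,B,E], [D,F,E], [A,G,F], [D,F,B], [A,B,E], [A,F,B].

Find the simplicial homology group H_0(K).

We work with the vertex ordering A < B < D < E < F < G < J. The simplices of K, each written with vertices in increasing order, are:

  0-simplices (7): A, B, D, E, F, G, J
  1-simplices (18): AB, AE, AF, AG, BD, BE, BF, BJ, DE, DF, DG, DJ, EF, EG, EJ, FG, FJ, GJ
  2-simplices (12): ABE, ABF, AEG, AFG, BDF, BDJ, BEJ, DEF, DEG, DGJ, EFJ, FGJ

giving chain groups C_0 ≅ Z^7, C_1 ≅ Z^18, C_2 ≅ Z^12.

Boundary ∂_1: C_1 → C_0 is given by ∂[p,q] = [q] − [p].
The 7×18 boundary matrix has rank 6 and Smith normal form diag(1,1,1,1,1,1).

∂_2: C_2 → C_1 sends each 2-simplex [p,q,r] to [q,r] − [p,r] + [p,q]. For instance
  ∂AFG = FG − AG + AF,
  ∂DEF = EF − DF + DE.
The resulting 18×12 matrix has rank 12, and its Smith normal form has invariant factors (1,1,1,1,1,1,1,1,1,1,1,2).

Now H_k = ker ∂_k / im ∂_{k+1}, so:

  H_0: rank C_0 − rank ∂_1 = 7 − 6 = 1, and the invariant factors of ∂_1 are all 1, so H_0 = Z.

H_0 = Z.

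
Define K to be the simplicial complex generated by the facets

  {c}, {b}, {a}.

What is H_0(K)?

Order the vertices as a < b < c. Listing each simplex with vertices in this order, K has dimension 0 with simplices:

  0-simplices (3): a, b, c

Hence C_0 ≅ Z^3.

Now H_k = ker ∂_k / im ∂_{k+1}, so:

  H_0: rank C_0 − rank ∂_1 = 3 − 0 = 3, and there is no ∂_1, so H_0 ≅ Z^3.

(K is a triangulation of a set of 3 points.)

H_0 ≅ Z^3.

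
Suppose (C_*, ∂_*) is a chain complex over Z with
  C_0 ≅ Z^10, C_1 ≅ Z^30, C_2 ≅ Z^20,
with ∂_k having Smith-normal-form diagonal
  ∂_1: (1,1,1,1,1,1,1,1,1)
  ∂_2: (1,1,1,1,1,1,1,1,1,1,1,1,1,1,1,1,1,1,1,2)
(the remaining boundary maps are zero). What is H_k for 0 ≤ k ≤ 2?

H_0 ≅ Z,  H_1 ≅ Z × Z/2,  H_2 = 0.

H_0: b_0 = 10 − 0 − 9 = 1; torsion from ∂_1 factors > 1: none. So H_0 ≅ Z.
H_1: b_1 = 30 − 9 − 20 = 1; torsion from ∂_2 factors > 1: [2]. So H_1 ≅ Z × Z/2.
H_2: b_2 = 20 − 20 − 0 = 0; torsion from ∂_3 factors > 1: none. So H_2 ≅ 0.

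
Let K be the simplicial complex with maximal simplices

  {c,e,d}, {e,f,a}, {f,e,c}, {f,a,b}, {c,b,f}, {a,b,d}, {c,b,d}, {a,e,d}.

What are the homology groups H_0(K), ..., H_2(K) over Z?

H_0 ≅ Z,  H_1 = 0,  H_2 ≅ Z.

Fix the vertex order a < b < c < d < e < f and write every simplex with vertices in increasing order. Then dim K = 2 and the simplices of K are:

  0-simplices (6): a, b, c, d, e, f
  1-simplices (12): ab, ad, ae, af, bc, bd, bf, cd, ce, cf, de, ef
  2-simplices (8): abd, abf, ade, aef, bcd, bcf, cde, cef

giving chain groups C_0 ≅ Z^6, C_1 ≅ Z^12, C_2 ≅ Z^8.

∂_1: C_1 → C_0 is given by ∂[p,q] = [q] − [p]. For instance
  ∂ae = e − a.
As a 6×12 matrix over Z this has rank 5, with invariant factors (1,1,1,1,1).

Boundary ∂_2: C_2 → C_1 maps a triangle to the signed sum of its edges. For instance
  ∂cde = de − ce + cd,
  ∂cef = ef − cf + ce.
The 12×8 boundary matrix has rank 7 and Smith normal form diag(1,1,1,1,1,1,1).

Computing H_k = (kernel of ∂_k) / (image of ∂_{k+1}):

  H_0: rank C_0 − rank ∂_1 = 6 − 5 = 1, and the invariant factors of ∂_1 are all 1, so H_0 = Z.
  H_1: rank ker ∂_1 − rank ∂_2 = (12 − 5) − 7 = 0, and the invariant factors of ∂_2 are all 1, so H_1 = 0.
  H_2: rank ker ∂_2 − rank ∂_3 = (8 − 7) − 0 = 1, and there is no ∂_3, so H_2 = Z.

As a check, the Euler characteristic is 6 − 12 + 8 = 2, which agrees with 1 − 0 + 1 = 2.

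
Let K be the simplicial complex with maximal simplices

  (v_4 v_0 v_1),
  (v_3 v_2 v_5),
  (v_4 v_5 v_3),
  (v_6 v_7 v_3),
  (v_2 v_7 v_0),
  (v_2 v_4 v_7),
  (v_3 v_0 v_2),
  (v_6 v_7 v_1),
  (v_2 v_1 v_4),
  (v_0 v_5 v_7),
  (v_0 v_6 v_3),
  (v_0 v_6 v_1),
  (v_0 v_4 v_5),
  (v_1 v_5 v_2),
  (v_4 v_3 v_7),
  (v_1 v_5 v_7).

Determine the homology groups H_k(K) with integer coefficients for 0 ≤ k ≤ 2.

H_0 = Z,  H_1 = Z^2,  H_2 = Z.

Fix the vertex order v_0 < v_1 < v_2 < v_3 < v_4 < v_5 < v_6 < v_7 and write every simplex with vertices in increasing order. Then dim K = 2 and the simplices of K are:

  0-simplices (8): [v_0], [v_1], [v_2], [v_3], [v_4], [v_5], [v_6], [v_7]
  1-simplices (24): (24 of them)
  2-simplices (16): (16 of them)

giving chain groups C_0 ≅ Z^8, C_1 ≅ Z^24, C_2 ≅ Z^16.

∂_1: C_1 → C_0 maps an edge to its endpoints' difference, ∂[p,q] = q − p.
The resulting 8×24 matrix has rank 7, and its Smith normal form has invariant factors (1,1,1,1,1,1,1).

∂_2: C_2 → C_1 sends each 2-simplex [p,q,r] to [q,r] − [p,r] + [p,q]. For instance
  ∂[v_0,v_4,v_5] = [v_4,v_5] − [v_0,v_5] + [v_0,v_4],
  ∂[v_3,v_4,v_7] = [v_4,v_7] − [v_3,v_7] + [v_3,v_4].
The resulting 24×16 matrix has rank 15, and its Smith normal form has invariant factors (1,1,1,1,1,1,1,1,1,1,1,1,1,1,1).

Now H_k = ker ∂_k / im ∂_{k+1}, so:

  H_0: rank C_0 − rank ∂_1 = 8 − 7 = 1, and the invariant factors of ∂_1 are all 1, so H_0 ≅ Z.
  H_1: rank ker ∂_1 − rank ∂_2 = (24 − 7) − 15 = 2, and the invariant factors of ∂_2 are all 1, so H_1 ≅ Z^2.
  H_2: rank ker ∂_2 − rank ∂_3 = (16 − 15) − 0 = 1, and there is no ∂_3, so H_2 ≅ Z.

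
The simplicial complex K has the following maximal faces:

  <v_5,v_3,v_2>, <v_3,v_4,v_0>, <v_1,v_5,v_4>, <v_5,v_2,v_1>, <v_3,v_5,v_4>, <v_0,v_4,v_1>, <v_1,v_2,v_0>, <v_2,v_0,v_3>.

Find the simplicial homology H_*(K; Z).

Order the vertices as v_0 < v_1 < v_2 < v_3 < v_4 < v_5. Listing each simplex with vertices in this order, K has dimension 2 with simplices:

  0-simplices (6): [v_0], [v_1], [v_2], [v_3], [v_4], [v_5]
  1-simplices (12): [v_0,v_1], [v_0,v_2], [v_0,v_3], [v_0,v_4], [v_1,v_2], [v_1,v_4], [v_1,v_5], [v_2,v_3], [v_2,v_5], [v_3,v_4], [v_3,v_5], [v_4,v_5]
  2-simplices (8): [v_0,v_1,v_2], [v_0,v_1,v_4], [v_0,v_2,v_3], [v_0,v_3,v_4], [v_1,v_2,v_5], [v_1,v_4,v_5], [v_2,v_3,v_5], [v_3,v_4,v_5]

Hence C_0 ≅ Z^6, C_1 ≅ Z^12, C_2 ≅ Z^8.

The boundary map ∂_1: C_1 → C_0 is given by ∂[p,q] = [q] − [p].
The 6×12 boundary matrix has rank 5 and Smith normal form diag(1,1,1,1,1).

∂_2: C_2 → C_1 acts by ∂[p,q,r] = [q,r] − [p,r] + [p,q]. For instance
  ∂[v_2,v_3,v_5] = [v_3,v_5] − [v_2,v_5] + [v_2,v_3],
  ∂[v_1,v_4,v_5] = [v_4,v_5] − [v_1,v_5] + [v_1,v_4].
As a 12×8 matrix over Z this has rank 7, with invariant factors (1,1,1,1,1,1,1).

Reading off H_k = ker ∂_k / im ∂_{k+1}:

  H_0: rank C_0 − rank ∂_1 = 6 − 5 = 1, and the invariant factors of ∂_1 are all 1, so H_0 = Z.
  H_1: rank ker ∂_1 − rank ∂_2 = (12 − 5) − 7 = 0, and the invariant factors of ∂_2 are all 1, so H_1 = 0.
  H_2: rank ker ∂_2 − rank ∂_3 = (8 − 7) − 0 = 1, and there is no ∂_3, so H_2 = Z.

H_0 ≅ Z,  H_1 = 0,  H_2 ≅ Z.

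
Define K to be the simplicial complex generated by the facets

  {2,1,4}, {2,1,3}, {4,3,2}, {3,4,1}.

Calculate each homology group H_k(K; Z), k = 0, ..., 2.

We work with the vertex ordering 1 < 2 < 3 < 4. The simplices of K, each written with vertices in increasing order, are:

  0-simplices (4): [1], [2], [3], [4]
  1-simplices (6): [1,2], [1,3], [1,4], [2,3], [2,4], [3,4]
  2-simplices (4): [1,2,3], [1,2,4], [1,3,4], [2,3,4]

giving chain groups C_0 ≅ Z^4, C_1 ≅ Z^6, C_2 ≅ Z^4.

∂_1: C_1 → C_0 maps an edge to its endpoints' difference, ∂[p,q] = q − p.
This gives a 4×6 integer matrix of rank 3; reducing to Smith normal form yields diagonal entries (1,1,1).

Boundary ∂_2: C_2 → C_1 acts by ∂[p,q,r] = [q,r] − [p,r] + [p,q]. For instance
  ∂[1,2,4] = [2,4] − [1,4] + [1,2],
  ∂[1,3,4] = [3,4] − [1,4] + [1,3].
This gives a 6×4 integer matrix of rank 3; reducing to Smith normal form yields diagonal entries (1,1,1).

Now H_k = ker ∂_k / im ∂_{k+1}, so:

  H_0: rank C_0 − rank ∂_1 = 4 − 3 = 1, and the invariant factors of ∂_1 are all 1, so H_0 = Z.
  H_1: rank ker ∂_1 − rank ∂_2 = (6 − 3) − 3 = 0, and the invariant factors of ∂_2 are all 1, so H_1 = 0.
  H_2: rank ker ∂_2 − rank ∂_3 = (4 − 3) − 0 = 1, and there is no ∂_3, so H_2 = Z.

As a check, the Euler characteristic is 4 − 6 + 4 = 2, which agrees with 1 − 0 + 1 = 2.

H_0 ≅ Z,  H_1 = 0,  H_2 ≅ Z.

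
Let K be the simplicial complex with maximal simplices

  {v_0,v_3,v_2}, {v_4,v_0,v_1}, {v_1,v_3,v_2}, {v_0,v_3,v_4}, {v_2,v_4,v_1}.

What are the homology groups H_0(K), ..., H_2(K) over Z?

H_0 = Z,  H_1 = Z,  H_2 = 0.

Order the vertices as v_0 < v_1 < v_2 < v_3 < v_4. Listing each simplex with vertices in this order, K has dimension 2 with simplices:

  0-simplices (5): [v_0], [v_1], [v_2], [v_3], [v_4]
  1-simplices (10): [v_0,v_1], [v_0,v_2], [v_0,v_3], [v_0,v_4], [v_1,v_2], [v_1,v_3], [v_1,v_4], [v_2,v_3], [v_2,v_4], [v_3,v_4]
  2-simplices (5): [v_0,v_1,v_4], [v_0,v_2,v_3], [v_0,v_3,v_4], [v_1,v_2,v_3], [v_1,v_2,v_4]

so the chain groups are C_0 ≅ Z^5, C_1 ≅ Z^10, C_2 ≅ Z^5.

∂_1: C_1 → C_0 is given by ∂[p,q] = [q] − [p]. For instance
  ∂[v_1,v_3] = [v_3] − [v_1].
The 5×10 boundary matrix has rank 4 and Smith normal form diag(1,1,1,1).

Boundary ∂_2: C_2 → C_1 acts by ∂[p,q,r] = [q,r] − [p,r] + [p,q]. For instance
  ∂[v_1,v_2,v_3] = [v_2,v_3] − [v_1,v_3] + [v_1,v_2],
  ∂[v_1,v_2,v_4] = [v_2,v_4] − [v_1,v_4] + [v_1,v_2].
As a 10×5 matrix over Z this has rank 5, with invariant factors (1,1,1,1,1).

Now H_k = ker ∂_k / im ∂_{k+1}, so:

  H_0: rank C_0 − rank ∂_1 = 5 − 4 = 1, and the invariant factors of ∂_1 are all 1, so H_0 = Z.
  H_1: rank ker ∂_1 − rank ∂_2 = (10 − 4) − 5 = 1, and the invariant factors of ∂_2 are all 1, so H_1 = Z.
  H_2: rank ker ∂_2 − rank ∂_3 = (5 − 5) − 0 = 0, and there is no ∂_3, so H_2 = 0.

As a check, the Euler characteristic is 5 − 10 + 5 = 0, which agrees with 1 − 1 + 0 = 0.
(K is a triangulation of the Möbius band.)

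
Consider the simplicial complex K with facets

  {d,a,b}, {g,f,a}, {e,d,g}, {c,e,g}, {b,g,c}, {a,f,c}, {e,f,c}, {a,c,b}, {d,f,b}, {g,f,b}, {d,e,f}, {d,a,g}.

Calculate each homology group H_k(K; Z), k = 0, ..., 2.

Fix the vertex order a < b < c < d < e < f < g and write every simplex with vertices in increasing order. Then dim K = 2 and the simplices of K are:

  0-simplices (7): a, b, c, d, e, f, g
  1-simplices (18): ab, ac, ad, af, ag, bc, bd, bf, bg, ce, cf, cg, de, df, dg, ef, eg, fg
  2-simplices (12): abc, abd, acf, adg, afg, bcg, bdf, bfg, cef, ceg, def, deg

giving chain groups C_0 ≅ Z^7, C_1 ≅ Z^18, C_2 ≅ Z^12.

Boundary ∂_1: C_1 → C_0 maps an edge to its endpoints' difference, ∂[p,q] = q − p.
As a 7×18 matrix over Z this has rank 6, with invariant factors (1,1,1,1,1,1).

Boundary ∂_2: C_2 → C_1 acts by ∂[p,q,r] = [q,r] − [p,r] + [p,q]. For instance
  ∂afg = fg − ag + af,
  ∂def = ef − df + de.
As a 18×12 matrix over Z this has rank 12, with invariant factors (1,1,1,1,1,1,1,1,1,1,1,2).

Computing H_k = (kernel of ∂_k) / (image of ∂_{k+1}):

  H_0: rank C_0 − rank ∂_1 = 7 − 6 = 1, and the invariant factors of ∂_1 are all 1, so H_0 = Z.
  H_1: rank ker ∂_1 − rank ∂_2 = (18 − 6) − 12 = 0, and ∂_2 has invariant factor 2 > 1, so H_1 = Z/2Z.
  H_2: rank ker ∂_2 − rank ∂_3 = (12 − 12) − 0 = 0, and there is no ∂_3, so H_2 = 0.

(K is a triangulation of the real projective plane RP^2.)

H_0 ≅ Z,  H_1 ≅ Z/2Z,  H_2 = 0.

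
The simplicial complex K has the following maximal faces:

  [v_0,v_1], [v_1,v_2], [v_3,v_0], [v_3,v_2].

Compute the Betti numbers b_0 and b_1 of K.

Fix the vertex order v_0 < v_1 < v_2 < v_3 and write every simplex with vertices in increasing order. Then dim K = 1 and the simplices of K are:

  0-simplices (4): [v_0], [v_1], [v_2], [v_3]
  1-simplices (4): [v_0,v_1], [v_0,v_3], [v_1,v_2], [v_2,v_3]

Hence C_0 ≅ Z^4, C_1 ≅ Z^4.

The boundary map ∂_1: C_1 → C_0 sends each edge [p,q] (with p < q) to q − p. For instance
  ∂[v_1,v_2] = [v_2] − [v_1].
The 4×4 boundary matrix has rank 3 and Smith normal form diag(1,1,1).

From H_k ≅ ker(∂_k) / im(∂_{k+1}) we obtain:

  H_0: rank C_0 − rank ∂_1 = 4 − 3 = 1, and the invariant factors of ∂_1 are all 1, so H_0 = Z.
  H_1: rank ker ∂_1 − rank ∂_2 = (4 − 3) − 0 = 1, and there is no ∂_2, so H_1 = Z.

As a check, the Euler characteristic is 4 − 4 = 0, which agrees with 1 − 1 = 0.
(K is a triangulation of the circle S^1.)

Hence the Betti numbers are b_0 = 1, b_1 = 1.

b_0 = 1, b_1 = 1.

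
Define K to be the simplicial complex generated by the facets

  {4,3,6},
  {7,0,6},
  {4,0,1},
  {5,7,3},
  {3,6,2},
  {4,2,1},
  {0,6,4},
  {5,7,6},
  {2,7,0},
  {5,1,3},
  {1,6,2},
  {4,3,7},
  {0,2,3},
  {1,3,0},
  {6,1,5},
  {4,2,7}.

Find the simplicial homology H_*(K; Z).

K has 8 vertices, 24 edges, 16 triangles.
rank ∂_0 = 0, rank ∂_1 = 7 ⇒ b_0 = 8 − 0 − 7 = 1; all invariant factors of ∂_1 are 1 so no torsion. So H_0 ≅ Z.
rank ∂_1 = 7, rank ∂_2 = 15 ⇒ b_1 = 24 − 7 − 15 = 2; all invariant factors of ∂_2 are 1 so no torsion. So H_1 ≅ Z^2.
rank ∂_2 = 15, rank ∂_3 = 0 ⇒ b_2 = 16 − 15 − 0 = 1. So H_2 ≅ Z.

H_0 = Z,  H_1 = Z^2,  H_2 = Z.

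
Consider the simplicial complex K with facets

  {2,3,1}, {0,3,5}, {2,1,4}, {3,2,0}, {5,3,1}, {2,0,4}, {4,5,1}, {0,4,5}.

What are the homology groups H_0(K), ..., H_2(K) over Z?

H_0 = Z,  H_1 = 0,  H_2 = Z.

We work with the vertex ordering 0 < 1 < 2 < 3 < 4 < 5. The simplices of K, each written with vertices in increasing order, are:

  0-simplices (6): [0], [1], [2], [3], [4], [5]
  1-simplices (12): [0,2], [0,3], [0,4], [0,5], [1,2], [1,3], [1,4], [1,5], [2,3], [2,4], [3,5], [4,5]
  2-simplices (8): [0,2,3], [0,2,4], [0,3,5], [0,4,5], [1,2,3], [1,2,4], [1,3,5], [1,4,5]

giving chain groups C_0 ≅ Z^6, C_1 ≅ Z^12, C_2 ≅ Z^8.

∂_1: C_1 → C_0 sends each edge [p,q] (with p < q) to q − p. For instance
  ∂[0,2] = [2] − [0].
The 6×12 boundary matrix has rank 5 and Smith normal form diag(1,1,1,1,1).

The boundary map ∂_2: C_2 → C_1 maps a triangle to the signed sum of its edges. For instance
  ∂[0,2,3] = [2,3] − [0,3] + [0,2],
  ∂[1,4,5] = [4,5] − [1,5] + [1,4].
The 12×8 boundary matrix has rank 7 and Smith normal form diag(1,1,1,1,1,1,1).

Reading off H_k = ker ∂_k / im ∂_{k+1}:

  H_0: rank C_0 − rank ∂_1 = 6 − 5 = 1, and the invariant factors of ∂_1 are all 1, so H_0 = Z.
  H_1: rank ker ∂_1 − rank ∂_2 = (12 − 5) − 7 = 0, and the invariant factors of ∂_2 are all 1, so H_1 = 0.
  H_2: rank ker ∂_2 − rank ∂_3 = (8 − 7) − 0 = 1, and there is no ∂_3, so H_2 = Z.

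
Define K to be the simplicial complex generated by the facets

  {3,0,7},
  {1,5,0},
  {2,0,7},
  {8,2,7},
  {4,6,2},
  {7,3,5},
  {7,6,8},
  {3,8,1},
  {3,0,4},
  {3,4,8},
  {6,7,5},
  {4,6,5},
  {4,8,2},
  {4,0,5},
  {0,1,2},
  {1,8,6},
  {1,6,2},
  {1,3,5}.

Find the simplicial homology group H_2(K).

Take the total order 0 < 1 < 2 < 3 < 4 < 5 < 6 < 7 < 8 on the vertex set. Then K (dimension 2) consists of the simplices:

  0-simplices (9): [0], [1], [2], [3], [4], [5], [6], [7], [8]
  1-simplices (27): (27 of them)
  2-simplices (18): [0,1,2], [0,1,5], [0,2,7], [0,3,4], [0,3,7], [0,4,5], [1,2,6], [1,3,5], [1,3,8], [1,6,8], [2,4,6], [2,4,8], [2,7,8], [3,4,8], [3,5,7], [4,5,6], [5,6,7], [6,7,8]

so the chain groups are C_0 ≅ Z^9, C_1 ≅ Z^27, C_2 ≅ Z^18.

∂_1: C_1 → C_0 sends each edge [p,q] (with p < q) to q − p. For instance
  ∂[0,7] = [7] − [0].
The 9×27 boundary matrix has rank 8 and Smith normal form diag(1,1,1,1,1,1,1,1).

Boundary ∂_2: C_2 → C_1 acts by ∂[p,q,r] = [q,r] − [p,r] + [p,q]. For instance
  ∂[0,3,4] = [3,4] − [0,4] + [0,3],
  ∂[5,6,7] = [6,7] − [5,7] + [5,6].
The resulting 27×18 matrix has rank 18, and its Smith normal form has invariant factors (1,1,1,1,1,1,1,1,1,1,1,1,1,1,1,1,1,2).

Computing H_k = (kernel of ∂_k) / (image of ∂_{k+1}):

  H_2: rank ker ∂_2 − rank ∂_3 = (18 − 18) − 0 = 0, and there is no ∂_3, so H_2 ≅ 0.

(K is a triangulation of the Klein bottle.)

H_2 = 0.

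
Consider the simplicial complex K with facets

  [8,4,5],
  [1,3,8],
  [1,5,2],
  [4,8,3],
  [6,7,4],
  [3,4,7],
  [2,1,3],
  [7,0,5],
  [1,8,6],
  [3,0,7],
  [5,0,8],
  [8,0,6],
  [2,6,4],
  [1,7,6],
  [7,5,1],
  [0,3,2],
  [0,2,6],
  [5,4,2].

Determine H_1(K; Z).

H_1 ≅ Z^2.

Fix the vertex order 0 < 1 < 2 < 3 < 4 < 5 < 6 < 7 < 8 and write every simplex with vertices in increasing order. Then dim K = 2 and the simplices of K are:

  0-simplices (9): [0], [1], [2], [3], [4], [5], [6], [7], [8]
  1-simplices (27): (27 of them)
  2-simplices (18): [0,2,3], [0,2,6], [0,3,7], [0,5,7], [0,5,8], [0,6,8], [1,2,3], [1,2,5], [1,3,8], [1,5,7], [1,6,7], [1,6,8], [2,4,5], [2,4,6], [3,4,7], [3,4,8], [4,5,8], [4,6,7]

Hence C_0 ≅ Z^9, C_1 ≅ Z^27, C_2 ≅ Z^18.

∂_1: C_1 → C_0 is given by ∂[p,q] = [q] − [p]. For instance
  ∂[1,7] = [7] − [1].
As a 9×27 matrix over Z this has rank 8, with invariant factors (1,1,1,1,1,1,1,1).

Boundary ∂_2: C_2 → C_1 acts by ∂[p,q,r] = [q,r] − [p,r] + [p,q]. For instance
  ∂[0,3,7] = [3,7] − [0,7] + [0,3],
  ∂[1,5,7] = [5,7] − [1,7] + [1,5].
The 27×18 boundary matrix has rank 17 and Smith normal form diag(1,1,1,1,1,1,1,1,1,1,1,1,1,1,1,1,1).

From H_k ≅ ker(∂_k) / im(∂_{k+1}) we obtain:

  H_1: rank ker ∂_1 − rank ∂_2 = (27 − 8) − 17 = 2, and the invariant factors of ∂_2 are all 1, so H_1 = Z^2.

(K is a triangulation of the torus T^2.)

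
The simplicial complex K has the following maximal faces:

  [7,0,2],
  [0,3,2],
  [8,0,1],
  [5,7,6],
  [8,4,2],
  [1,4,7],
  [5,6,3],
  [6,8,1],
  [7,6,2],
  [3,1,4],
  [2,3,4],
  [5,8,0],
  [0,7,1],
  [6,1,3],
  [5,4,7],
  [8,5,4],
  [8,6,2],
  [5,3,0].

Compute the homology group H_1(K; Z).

H_1 = Z^2.

We work with the vertex ordering 0 < 1 < 2 < 3 < 4 < 5 < 6 < 7 < 8. The simplices of K, each written with vertices in increasing order, are:

  0-simplices (9): [0], [1], [2], [3], [4], [5], [6], [7], [8]
  1-simplices (27): (27 of them)
  2-simplices (18): [0,1,7], [0,1,8], [0,2,3], [0,2,7], [0,3,5], [0,5,8], [1,3,4], [1,3,6], [1,4,7], [1,6,8], [2,3,4], [2,4,8], [2,6,7], [2,6,8], [3,5,6], [4,5,7], [4,5,8], [5,6,7]

giving chain groups C_0 ≅ Z^9, C_1 ≅ Z^27, C_2 ≅ Z^18.

Boundary ∂_1: C_1 → C_0 maps an edge to its endpoints' difference, ∂[p,q] = q − p.
The resulting 9×27 matrix has rank 8, and its Smith normal form has invariant factors (1,1,1,1,1,1,1,1).

∂_2: C_2 → C_1 maps a triangle to the signed sum of its edges. For instance
  ∂[0,1,8] = [1,8] − [0,8] + [0,1],
  ∂[1,4,7] = [4,7] − [1,7] + [1,4].
The 27×18 boundary matrix has rank 17 and Smith normal form diag(1,1,1,1,1,1,1,1,1,1,1,1,1,1,1,1,1).

From H_k ≅ ker(∂_k) / im(∂_{k+1}) we obtain:

  H_1: rank ker ∂_1 − rank ∂_2 = (27 − 8) − 17 = 2, and the invariant factors of ∂_2 are all 1, so H_1 = Z^2.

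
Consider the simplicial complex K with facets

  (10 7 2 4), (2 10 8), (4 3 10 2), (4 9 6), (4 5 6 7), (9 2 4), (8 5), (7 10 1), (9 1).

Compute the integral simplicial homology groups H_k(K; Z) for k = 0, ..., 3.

H_0 ≅ Z,  H_1 ≅ Z^2,  H_2 = 0,  H_3 = 0.

K has 10 vertices, 23 edges, 15 triangles, 3 3-simplices.
rank ∂_0 = 0, rank ∂_1 = 9 ⇒ b_0 = 10 − 0 − 9 = 1; all invariant factors of ∂_1 are 1 so no torsion. So H_0 = Z.
rank ∂_1 = 9, rank ∂_2 = 12 ⇒ b_1 = 23 − 9 − 12 = 2; all invariant factors of ∂_2 are 1 so no torsion. So H_1 = Z^2.
rank ∂_2 = 12, rank ∂_3 = 3 ⇒ b_2 = 15 − 12 − 3 = 0; all invariant factors of ∂_3 are 1 so no torsion. So H_2 = 0.
rank ∂_3 = 3, rank ∂_4 = 0 ⇒ b_3 = 3 − 3 − 0 = 0. So H_3 = 0.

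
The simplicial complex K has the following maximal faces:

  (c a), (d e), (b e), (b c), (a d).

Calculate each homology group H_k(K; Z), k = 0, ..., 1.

We work with the vertex ordering a < b < c < d < e. The simplices of K, each written with vertices in increasing order, are:

  0-simplices (5): a, b, c, d, e
  1-simplices (5): ac, ad, bc, be, de

so the chain groups are C_0 ≅ Z^5, C_1 ≅ Z^5.

The boundary map ∂_1: C_1 → C_0 is given by ∂[p,q] = [q] − [p]. For instance
  ∂bc = c − b.
The 5×5 boundary matrix has rank 4 and Smith normal form diag(1,1,1,1).

Now H_k = ker ∂_k / im ∂_{k+1}, so:

  H_0: rank C_0 − rank ∂_1 = 5 − 4 = 1, and the invariant factors of ∂_1 are all 1, so H_0 ≅ Z.
  H_1: rank ker ∂_1 − rank ∂_2 = (5 − 4) − 0 = 1, and there is no ∂_2, so H_1 ≅ Z.

H_0 ≅ Z,  H_1 ≅ Z.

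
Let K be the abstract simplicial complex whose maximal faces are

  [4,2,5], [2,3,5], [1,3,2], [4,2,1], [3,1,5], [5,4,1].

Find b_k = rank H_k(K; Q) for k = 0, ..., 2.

Fix the vertex order 1 < 2 < 3 < 4 < 5 and write every simplex with vertices in increasing order. Then dim K = 2 and the simplices of K are:

  0-simplices (5): [1], [2], [3], [4], [5]
  1-simplices (9): [1,2], [1,3], [1,4], [1,5], [2,3], [2,4], [2,5], [3,5], [4,5]
  2-simplices (6): [1,2,3], [1,2,4], [1,3,5], [1,4,5], [2,3,5], [2,4,5]

Hence C_0 ≅ Z^5, C_1 ≅ Z^9, C_2 ≅ Z^6.

∂_1: C_1 → C_0 is given by ∂[p,q] = [q] − [p]. For instance
  ∂[2,4] = [4] − [2].
As a 5×9 matrix over Z this has rank 4, with invariant factors (1,1,1,1).

Boundary ∂_2: C_2 → C_1 maps a triangle to the signed sum of its edges. For instance
  ∂[2,4,5] = [4,5] − [2,5] + [2,4],
  ∂[1,3,5] = [3,5] − [1,5] + [1,3].
The 9×6 boundary matrix has rank 5 and Smith normal form diag(1,1,1,1,1).

Now H_k = ker ∂_k / im ∂_{k+1}, so:

  H_0: rank C_0 − rank ∂_1 = 5 − 4 = 1, and the invariant factors of ∂_1 are all 1, so H_0 = Z.
  H_1: rank ker ∂_1 − rank ∂_2 = (9 − 4) − 5 = 0, and the invariant factors of ∂_2 are all 1, so H_1 = 0.
  H_2: rank ker ∂_2 − rank ∂_3 = (6 − 5) − 0 = 1, and there is no ∂_3, so H_2 = Z.

(K is a triangulation of the 2-sphere S^2.)

Hence the Betti numbers are b_0 = 1, b_1 = 0, b_2 = 1.

b_0 = 1, b_1 = 0, b_2 = 1.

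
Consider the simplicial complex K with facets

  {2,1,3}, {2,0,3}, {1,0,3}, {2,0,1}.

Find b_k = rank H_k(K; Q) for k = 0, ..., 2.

b_0 = 1, b_1 = 0, b_2 = 1.

We work with the vertex ordering 0 < 1 < 2 < 3. The simplices of K, each written with vertices in increasing order, are:

  0-simplices (4): [0], [1], [2], [3]
  1-simplices (6): [0,1], [0,2], [0,3], [1,2], [1,3], [2,3]
  2-simplices (4): [0,1,2], [0,1,3], [0,2,3], [1,2,3]

so the chain groups are C_0 ≅ Z^4, C_1 ≅ Z^6, C_2 ≅ Z^4.

The boundary map ∂_1: C_1 → C_0 is given by ∂[p,q] = [q] − [p]. For instance
  ∂[2,3] = [3] − [2].
As a 4×6 matrix over Z this has rank 3, with invariant factors (1,1,1).

The boundary map ∂_2: C_2 → C_1 acts by ∂[p,q,r] = [q,r] − [p,r] + [p,q]. For instance
  ∂[0,2,3] = [2,3] − [0,3] + [0,2],
  ∂[0,1,3] = [1,3] − [0,3] + [0,1].
The 6×4 boundary matrix has rank 3 and Smith normal form diag(1,1,1).

Now H_k = ker ∂_k / im ∂_{k+1}, so:

  H_0: rank C_0 − rank ∂_1 = 4 − 3 = 1, and the invariant factors of ∂_1 are all 1, so H_0 = Z.
  H_1: rank ker ∂_1 − rank ∂_2 = (6 − 3) − 3 = 0, and the invariant factors of ∂_2 are all 1, so H_1 = 0.
  H_2: rank ker ∂_2 − rank ∂_3 = (4 − 3) − 0 = 1, and there is no ∂_3, so H_2 = Z.

(K is a triangulation of the 2-sphere S^2.)

Hence the Betti numbers are b_0 = 1, b_1 = 0, b_2 = 1.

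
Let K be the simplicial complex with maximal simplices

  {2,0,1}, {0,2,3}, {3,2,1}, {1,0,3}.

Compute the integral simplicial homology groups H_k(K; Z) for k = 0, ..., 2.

H_0 ≅ Z,  H_1 = 0,  H_2 ≅ Z.

K has 4 vertices, 6 edges, 4 triangles.
rank ∂_0 = 0, rank ∂_1 = 3 ⇒ b_0 = 4 − 0 − 3 = 1; all invariant factors of ∂_1 are 1 so no torsion. So H_0 ≅ Z.
rank ∂_1 = 3, rank ∂_2 = 3 ⇒ b_1 = 6 − 3 − 3 = 0; all invariant factors of ∂_2 are 1 so no torsion. So H_1 ≅ 0.
rank ∂_2 = 3, rank ∂_3 = 0 ⇒ b_2 = 4 − 3 − 0 = 1. So H_2 ≅ Z.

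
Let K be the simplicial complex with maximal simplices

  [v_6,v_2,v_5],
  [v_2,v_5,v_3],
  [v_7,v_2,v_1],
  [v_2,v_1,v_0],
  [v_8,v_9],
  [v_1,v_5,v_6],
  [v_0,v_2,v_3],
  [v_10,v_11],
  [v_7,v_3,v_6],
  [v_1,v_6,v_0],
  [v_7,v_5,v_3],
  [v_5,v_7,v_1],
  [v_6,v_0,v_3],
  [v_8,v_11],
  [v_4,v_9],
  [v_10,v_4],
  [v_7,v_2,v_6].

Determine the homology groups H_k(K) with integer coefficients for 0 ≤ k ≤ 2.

Take the total order v_0 < v_1 < v_2 < v_3 < v_4 < v_5 < v_6 < v_7 < v_8 < v_9 < v_10 < v_11 on the vertex set. Then K (dimension 2) consists of the simplices:

  0-simplices (12): [v_0], [v_1], [v_2], [v_3], [v_4], [v_5], [v_6], [v_7], [v_8], [v_9], [v_10], [v_11]
  1-simplices (23): (23 of them)
  2-simplices (12): (12 of them)

Hence C_0 ≅ Z^12, C_1 ≅ Z^23, C_2 ≅ Z^12.

The boundary map ∂_1: C_1 → C_0 is given by ∂[p,q] = [q] − [p].
As a 12×23 matrix over Z this has rank 10, with invariant factors (1,1,1,1,1,1,1,1,1,1).

∂_2: C_2 → C_1 sends each 2-simplex [p,q,r] to [q,r] − [p,r] + [p,q]. For instance
  ∂[v_1,v_5,v_7] = [v_5,v_7] − [v_1,v_7] + [v_1,v_5],
  ∂[v_0,v_1,v_6] = [v_1,v_6] − [v_0,v_6] + [v_0,v_1].
The resulting 23×12 matrix has rank 12, and its Smith normal form has invariant factors (1,1,1,1,1,1,1,1,1,1,1,2).

From H_k ≅ ker(∂_k) / im(∂_{k+1}) we obtain:

  H_0: rank C_0 − rank ∂_1 = 12 − 10 = 2, and the invariant factors of ∂_1 are all 1, so H_0 ≅ Z^2.
  H_1: rank ker ∂_1 − rank ∂_2 = (23 − 10) − 12 = 1, and ∂_2 has invariant factor 2 > 1, so H_1 ≅ Z ⊕ Z_2.
  H_2: rank ker ∂_2 − rank ∂_3 = (12 − 12) − 0 = 0, and there is no ∂_3, so H_2 ≅ 0.

H_0 = Z^2,  H_1 = Z ⊕ Z_2,  H_2 = 0.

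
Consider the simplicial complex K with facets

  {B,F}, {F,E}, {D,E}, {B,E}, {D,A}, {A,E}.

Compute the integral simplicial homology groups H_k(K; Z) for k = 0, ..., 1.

K has 5 vertices, 6 edges.
rank ∂_0 = 0, rank ∂_1 = 4 ⇒ b_0 = 5 − 0 − 4 = 1; all invariant factors of ∂_1 are 1 so no torsion. So H_0 = Z.
rank ∂_1 = 4, rank ∂_2 = 0 ⇒ b_1 = 6 − 4 − 0 = 2. So H_1 = Z^2.

H_0 ≅ Z,  H_1 ≅ Z^2.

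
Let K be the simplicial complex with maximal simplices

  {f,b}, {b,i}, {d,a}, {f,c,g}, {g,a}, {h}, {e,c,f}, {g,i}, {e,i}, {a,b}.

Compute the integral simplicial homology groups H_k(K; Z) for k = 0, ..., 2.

Order the vertices as a < b < c < d < e < f < g < h < i. Listing each simplex with vertices in this order, K has dimension 2 with simplices:

  0-simplices (9): a, b, c, d, e, f, g, h, i
  1-simplices (12): ab, ad, ag, bf, bi, ce, cf, cg, ef, ei, fg, gi
  2-simplices (2): cef, cfg

Hence C_0 ≅ Z^9, C_1 ≅ Z^12, C_2 ≅ Z^2.

∂_1: C_1 → C_0 sends each edge [p,q] (with p < q) to q − p. For instance
  ∂ad = d − a.
As a 9×12 matrix over Z this has rank 7, with invariant factors (1,1,1,1,1,1,1).

Boundary ∂_2: C_2 → C_1 sends each 2-simplex [p,q,r] to [q,r] − [p,r] + [p,q]. For instance
  ∂cfg = fg − cg + cf,
  ∂cef = ef − cf + ce.
The resulting 12×2 matrix has rank 2, and its Smith normal form has invariant factors (1,1).

Reading off H_k = ker ∂_k / im ∂_{k+1}:

  H_0: rank C_0 − rank ∂_1 = 9 − 7 = 2, and the invariant factors of ∂_1 are all 1, so H_0 = Z^2.
  H_1: rank ker ∂_1 − rank ∂_2 = (12 − 7) − 2 = 3, and the invariant factors of ∂_2 are all 1, so H_1 = Z^3.
  H_2: rank ker ∂_2 − rank ∂_3 = (2 − 2) − 0 = 0, and there is no ∂_3, so H_2 = 0.

H_0 = Z^2,  H_1 = Z^3,  H_2 = 0.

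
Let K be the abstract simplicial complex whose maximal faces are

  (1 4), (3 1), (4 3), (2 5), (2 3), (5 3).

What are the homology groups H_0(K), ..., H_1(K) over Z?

K has 5 vertices, 6 edges.
rank ∂_0 = 0, rank ∂_1 = 4 ⇒ b_0 = 5 − 0 − 4 = 1; all invariant factors of ∂_1 are 1 so no torsion. So H_0 = Z.
rank ∂_1 = 4, rank ∂_2 = 0 ⇒ b_1 = 6 − 4 − 0 = 2. So H_1 = Z^2.

H_0 ≅ Z,  H_1 ≅ Z^2.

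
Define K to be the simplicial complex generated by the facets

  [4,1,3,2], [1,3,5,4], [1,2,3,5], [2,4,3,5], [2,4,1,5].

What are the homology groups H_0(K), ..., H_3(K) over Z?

H_0 ≅ Z,  H_1 = 0,  H_2 = 0,  H_3 ≅ Z.

Take the total order 1 < 2 < 3 < 4 < 5 on the vertex set. Then K (dimension 3) consists of the simplices:

  0-simplices (5): [1], [2], [3], [4], [5]
  1-simplices (10): [1,2], [1,3], [1,4], [1,5], [2,3], [2,4], [2,5], [3,4], [3,5], [4,5]
  2-simplices (10): [1,2,3], [1,2,4], [1,2,5], [1,3,4], [1,3,5], [1,4,5], [2,3,4], [2,3,5], [2,4,5], [3,4,5]
  3-simplices (5): [1,2,3,4], [1,2,3,5], [1,2,4,5], [1,3,4,5], [2,3,4,5]

giving chain groups C_0 ≅ Z^5, C_1 ≅ Z^10, C_2 ≅ Z^10, C_3 ≅ Z^5.

∂_1: C_1 → C_0 is given by ∂[p,q] = [q] − [p]. For instance
  ∂[3,5] = [5] − [3].
This gives a 5×10 integer matrix of rank 4; reducing to Smith normal form yields diagonal entries (1,1,1,1).

Boundary ∂_2: C_2 → C_1 sends each 2-simplex [p,q,r] to [q,r] − [p,r] + [p,q]. For instance
  ∂[1,2,5] = [2,5] − [1,5] + [1,2],
  ∂[2,3,4] = [3,4] − [2,4] + [2,3].
The resulting 10×10 matrix has rank 6, and its Smith normal form has invariant factors (1,1,1,1,1,1).

The boundary map ∂_3: C_3 → C_2 sends each 3-simplex σ to the alternating sum Σ_i (−1)^i (σ with its i-th vertex removed). For instance
  ∂[1,2,4,5] = [2,4,5] − [1,4,5] + [1,2,5] − [1,2,4],
  ∂[1,2,3,4] = [2,3,4] − [1,3,4] + [1,2,4] − [1,2,3].
The 10×5 boundary matrix has rank 4 and Smith normal form diag(1,1,1,1).

Reading off H_k = ker ∂_k / im ∂_{k+1}:

  H_0: rank C_0 − rank ∂_1 = 5 − 4 = 1, and the invariant factors of ∂_1 are all 1, so H_0 = Z.
  H_1: rank ker ∂_1 − rank ∂_2 = (10 − 4) − 6 = 0, and the invariant factors of ∂_2 are all 1, so H_1 = 0.
  H_2: rank ker ∂_2 − rank ∂_3 = (10 − 6) − 4 = 0, and the invariant factors of ∂_3 are all 1, so H_2 = 0.
  H_3: rank ker ∂_3 − rank ∂_4 = (5 − 4) − 0 = 1, and there is no ∂_4, so H_3 = Z.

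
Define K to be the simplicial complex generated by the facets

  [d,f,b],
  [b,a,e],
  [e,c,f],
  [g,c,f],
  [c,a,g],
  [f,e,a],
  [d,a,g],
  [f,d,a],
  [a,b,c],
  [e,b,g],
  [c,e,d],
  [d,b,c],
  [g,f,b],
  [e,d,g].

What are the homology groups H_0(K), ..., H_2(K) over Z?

Fix the vertex order a < b < c < d < e < f < g and write every simplex with vertices in increasing order. Then dim K = 2 and the simplices of K are:

  0-simplices (7): a, b, c, d, e, f, g
  1-simplices (21): ab, ac, ad, ae, af, ag, bc, bd, be, bf, bg, cd, ce, cf, cg, de, df, dg, ef, eg, fg
  2-simplices (14): abc, abe, acg, adf, adg, aef, bcd, bdf, beg, bfg, cde, cef, cfg, deg

Hence C_0 ≅ Z^7, C_1 ≅ Z^21, C_2 ≅ Z^14.

The boundary map ∂_1: C_1 → C_0 is given by ∂[p,q] = [q] − [p]. For instance
  ∂bc = c − b.
The resulting 7×21 matrix has rank 6, and its Smith normal form has invariant factors (1,1,1,1,1,1).

∂_2: C_2 → C_1 sends each 2-simplex [p,q,r] to [q,r] − [p,r] + [p,q]. For instance
  ∂acg = cg − ag + ac,
  ∂cde = de − ce + cd.
The resulting 21×14 matrix has rank 13, and its Smith normal form has invariant factors (1,1,1,1,1,1,1,1,1,1,1,1,1).

Now H_k = ker ∂_k / im ∂_{k+1}, so:

  H_0: rank C_0 − rank ∂_1 = 7 − 6 = 1, and the invariant factors of ∂_1 are all 1, so H_0 ≅ Z.
  H_1: rank ker ∂_1 − rank ∂_2 = (21 − 6) − 13 = 2, and the invariant factors of ∂_2 are all 1, so H_1 ≅ Z^2.
  H_2: rank ker ∂_2 − rank ∂_3 = (14 − 13) − 0 = 1, and there is no ∂_3, so H_2 ≅ Z.

(K is a triangulation of the torus T^2.)

H_0 ≅ Z,  H_1 ≅ Z^2,  H_2 ≅ Z.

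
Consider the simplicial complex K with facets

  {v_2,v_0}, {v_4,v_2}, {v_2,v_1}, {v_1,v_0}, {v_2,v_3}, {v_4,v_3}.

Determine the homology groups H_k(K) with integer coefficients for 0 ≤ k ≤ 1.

H_0 = Z,  H_1 = Z^2.

We work with the vertex ordering v_0 < v_1 < v_2 < v_3 < v_4. The simplices of K, each written with vertices in increasing order, are:

  0-simplices (5): [v_0], [v_1], [v_2], [v_3], [v_4]
  1-simplices (6): [v_0,v_1], [v_0,v_2], [v_1,v_2], [v_2,v_3], [v_2,v_4], [v_3,v_4]

so the chain groups are C_0 ≅ Z^5, C_1 ≅ Z^6.

The boundary map ∂_1: C_1 → C_0 is given by ∂[p,q] = [q] − [p].
The 5×6 boundary matrix has rank 4 and Smith normal form diag(1,1,1,1).

Reading off H_k = ker ∂_k / im ∂_{k+1}:

  H_0: rank C_0 − rank ∂_1 = 5 − 4 = 1, and the invariant factors of ∂_1 are all 1, so H_0 ≅ Z.
  H_1: rank ker ∂_1 − rank ∂_2 = (6 − 4) − 0 = 2, and there is no ∂_2, so H_1 ≅ Z^2.

As a check, the Euler characteristic is 5 − 6 = -1, which agrees with 1 − 2 = -1.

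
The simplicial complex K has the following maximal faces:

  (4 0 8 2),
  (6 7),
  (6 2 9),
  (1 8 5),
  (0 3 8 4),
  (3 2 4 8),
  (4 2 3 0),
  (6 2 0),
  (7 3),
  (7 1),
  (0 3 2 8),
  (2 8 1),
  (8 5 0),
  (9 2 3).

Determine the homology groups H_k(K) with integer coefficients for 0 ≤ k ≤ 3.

Fix the vertex order 0 < 1 < 2 < 3 < 4 < 5 < 6 < 7 < 8 < 9 and write every simplex with vertices in increasing order. Then dim K = 3 and the simplices of K are:

  0-simplices (10): [0], [1], [2], [3], [4], [5], [6], [7], [8], [9]
  1-simplices (23): [0,2], [0,3], [0,4], [0,5], [0,6], [0,8], [1,2], [1,5], [1,7], [1,8], [2,3], [2,4], [2,6], [2,8], [2,9], [3,4], [3,7], [3,8], [3,9], [4,8], [5,8], [6,7], [6,9]
  2-simplices (16): [0,2,3], [0,2,4], [0,2,6], [0,2,8], [0,3,4], [0,3,8], [0,4,8], [0,5,8], [1,2,8], [1,5,8], [2,3,4], [2,3,8], [2,3,9], [2,4,8], [2,6,9], [3,4,8]
  3-simplices (5): [0,2,3,4], [0,2,3,8], [0,2,4,8], [0,3,4,8], [2,3,4,8]

so the chain groups are C_0 ≅ Z^10, C_1 ≅ Z^23, C_2 ≅ Z^16, C_3 ≅ Z^5.

Boundary ∂_1: C_1 → C_0 sends each edge [p,q] (with p < q) to q − p. For instance
  ∂[6,7] = [7] − [6].
The 10×23 boundary matrix has rank 9 and Smith normal form diag(1,1,1,1,1,1,1,1,1).

Boundary ∂_2: C_2 → C_1 sends each 2-simplex [p,q,r] to [q,r] − [p,r] + [p,q]. For instance
  ∂[0,4,8] = [4,8] − [0,8] + [0,4],
  ∂[2,4,8] = [4,8] − [2,8] + [2,4].
This gives a 23×16 integer matrix of rank 12; reducing to Smith normal form yields diagonal entries (1,1,1,1,1,1,1,1,1,1,1,1).

Boundary ∂_3: C_3 → C_2 sends each 3-simplex σ to the alternating sum Σ_i (−1)^i (σ with its i-th vertex removed). For instance
  ∂[0,2,3,4] = [2,3,4] − [0,3,4] + [0,2,4] − [0,2,3],
  ∂[0,2,4,8] = [2,4,8] − [0,4,8] + [0,2,8] − [0,2,4].
As a 16×5 matrix over Z this has rank 4, with invariant factors (1,1,1,1).

From H_k ≅ ker(∂_k) / im(∂_{k+1}) we obtain:

  H_0: rank C_0 − rank ∂_1 = 10 − 9 = 1, and the invariant factors of ∂_1 are all 1, so H_0 = Z.
  H_1: rank ker ∂_1 − rank ∂_2 = (23 − 9) − 12 = 2, and the invariant factors of ∂_2 are all 1, so H_1 = Z^2.
  H_2: rank ker ∂_2 − rank ∂_3 = (16 − 12) − 4 = 0, and the invariant factors of ∂_3 are all 1, so H_2 = 0.
  H_3: rank ker ∂_3 − rank ∂_4 = (5 − 4) − 0 = 1, and there is no ∂_4, so H_3 = Z.

H_0 = Z,  H_1 = Z^2,  H_2 = 0,  H_3 = Z.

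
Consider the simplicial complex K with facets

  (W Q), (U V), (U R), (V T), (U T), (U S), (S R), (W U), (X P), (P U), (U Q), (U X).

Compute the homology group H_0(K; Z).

Fix the vertex order P < Q < R < S < T < U < V < W < X and write every simplex with vertices in increasing order. Then dim K = 1 and the simplices of K are:

  0-simplices (9): P, Q, R, S, T, U, V, W, X
  1-simplices (12): PU, PX, QU, QW, RS, RU, SU, TU, TV, UV, UW, UX

giving chain groups C_0 ≅ Z^9, C_1 ≅ Z^12.

Boundary ∂_1: C_1 → C_0 maps an edge to its endpoints' difference, ∂[p,q] = q − p. For instance
  ∂PX = X − P.
This gives a 9×12 integer matrix of rank 8; reducing to Smith normal form yields diagonal entries (1,1,1,1,1,1,1,1).

Now H_k = ker ∂_k / im ∂_{k+1}, so:

  H_0: rank C_0 − rank ∂_1 = 9 − 8 = 1, and the invariant factors of ∂_1 are all 1, so H_0 = Z.

H_0 ≅ Z.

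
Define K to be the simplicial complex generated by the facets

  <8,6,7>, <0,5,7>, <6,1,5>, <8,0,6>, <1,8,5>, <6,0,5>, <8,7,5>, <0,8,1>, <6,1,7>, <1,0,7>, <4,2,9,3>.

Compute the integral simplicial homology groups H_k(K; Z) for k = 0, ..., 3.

Order the vertices as 0 < 1 < 2 < 3 < 4 < 5 < 6 < 7 < 8 < 9. Listing each simplex with vertices in this order, K has dimension 3 with simplices:

  0-simplices (10): [0], [1], [2], [3], [4], [5], [6], [7], [8], [9]
  1-simplices (21): [0,1], [0,5], [0,6], [0,7], [0,8], [1,5], [1,6], [1,7], [1,8], [2,3], [2,4], [2,9], [3,4], [3,9], [4,9], [5,6], [5,7], [5,8], [6,7], [6,8], [7,8]
  2-simplices (14): [0,1,7], [0,1,8], [0,5,6], [0,5,7], [0,6,8], [1,5,6], [1,5,8], [1,6,7], [2,3,4], [2,3,9], [2,4,9], [3,4,9], [5,7,8], [6,7,8]
  3-simplices (1): [2,3,4,9]

giving chain groups C_0 ≅ Z^10, C_1 ≅ Z^21, C_2 ≅ Z^14, C_3 ≅ Z^1.

Boundary ∂_1: C_1 → C_0 maps an edge to its endpoints' difference, ∂[p,q] = q − p.
This gives a 10×21 integer matrix of rank 8; reducing to Smith normal form yields diagonal entries (1,1,1,1,1,1,1,1).

∂_2: C_2 → C_1 sends each 2-simplex [p,q,r] to [q,r] − [p,r] + [p,q]. For instance
  ∂[5,7,8] = [7,8] − [5,8] + [5,7],
  ∂[3,4,9] = [4,9] − [3,9] + [3,4].
The resulting 21×14 matrix has rank 13, and its Smith normal form has invariant factors (1,1,1,1,1,1,1,1,1,1,1,1,2).

The boundary map ∂_3: C_3 → C_2 sends each 3-simplex σ to the alternating sum Σ_i (−1)^i (σ with its i-th vertex removed). For instance
  ∂[2,3,4,9] = [3,4,9] − [2,4,9] + [2,3,9] − [2,3,4].
The 14×1 boundary matrix has rank 1 and Smith normal form diag(1).

Computing H_k = (kernel of ∂_k) / (image of ∂_{k+1}):

  H_0: rank C_0 − rank ∂_1 = 10 − 8 = 2, and the invariant factors of ∂_1 are all 1, so H_0 = Z^2.
  H_1: rank ker ∂_1 − rank ∂_2 = (21 − 8) − 13 = 0, and ∂_2 has invariant factor 2 > 1, so H_1 = Z/2.
  H_2: rank ker ∂_2 − rank ∂_3 = (14 − 13) − 1 = 0, and the invariant factors of ∂_3 are all 1, so H_2 = 0.
  H_3: rank ker ∂_3 − rank ∂_4 = (1 − 1) − 0 = 0, and there is no ∂_4, so H_3 = 0.

As a check, the Euler characteristic is 10 − 21 + 14 − 1 = 2, which agrees with 2 − 0 + 0 − 0 = 2.
(K is a triangulation of the disjoint union of the real projective plane RP^2 and the 3-simplex.)

H_0 = Z^2,  H_1 = Z/2,  H_2 = 0,  H_3 = 0.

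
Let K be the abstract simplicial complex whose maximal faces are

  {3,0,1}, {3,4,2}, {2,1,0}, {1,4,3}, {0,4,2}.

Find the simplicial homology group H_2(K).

H_2 = 0.

Order the vertices as 0 < 1 < 2 < 3 < 4. Listing each simplex with vertices in this order, K has dimension 2 with simplices:

  0-simplices (5): [0], [1], [2], [3], [4]
  1-simplices (10): [0,1], [0,2], [0,3], [0,4], [1,2], [1,3], [1,4], [2,3], [2,4], [3,4]
  2-simplices (5): [0,1,2], [0,1,3], [0,2,4], [1,3,4], [2,3,4]

so the chain groups are C_0 ≅ Z^5, C_1 ≅ Z^10, C_2 ≅ Z^5.

The boundary map ∂_1: C_1 → C_0 maps an edge to its endpoints' difference, ∂[p,q] = q − p.
As a 5×10 matrix over Z this has rank 4, with invariant factors (1,1,1,1).

∂_2: C_2 → C_1 sends each 2-simplex [p,q,r] to [q,r] − [p,r] + [p,q]. For instance
  ∂[0,2,4] = [2,4] − [0,4] + [0,2],
  ∂[1,3,4] = [3,4] − [1,4] + [1,3].
The resulting 10×5 matrix has rank 5, and its Smith normal form has invariant factors (1,1,1,1,1).

From H_k ≅ ker(∂_k) / im(∂_{k+1}) we obtain:

  H_2: rank ker ∂_2 − rank ∂_3 = (5 − 5) − 0 = 0, and there is no ∂_3, so H_2 ≅ 0.

(K is a triangulation of the Möbius band.)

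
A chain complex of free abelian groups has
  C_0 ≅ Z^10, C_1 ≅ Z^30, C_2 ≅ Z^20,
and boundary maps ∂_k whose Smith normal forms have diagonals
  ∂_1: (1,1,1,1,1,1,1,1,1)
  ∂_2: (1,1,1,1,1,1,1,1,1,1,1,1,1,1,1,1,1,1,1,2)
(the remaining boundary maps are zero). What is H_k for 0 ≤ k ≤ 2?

H_0 = Z,  H_1 = Z ⊕ Z/2Z,  H_2 = 0.

H_0: b_0 = 10 − 0 − 9 = 1; torsion from ∂_1 factors > 1: none. So H_0 = Z.
H_1: b_1 = 30 − 9 − 20 = 1; torsion from ∂_2 factors > 1: [2]. So H_1 = Z ⊕ Z/2Z.
H_2: b_2 = 20 − 20 − 0 = 0; torsion from ∂_3 factors > 1: none. So H_2 = 0.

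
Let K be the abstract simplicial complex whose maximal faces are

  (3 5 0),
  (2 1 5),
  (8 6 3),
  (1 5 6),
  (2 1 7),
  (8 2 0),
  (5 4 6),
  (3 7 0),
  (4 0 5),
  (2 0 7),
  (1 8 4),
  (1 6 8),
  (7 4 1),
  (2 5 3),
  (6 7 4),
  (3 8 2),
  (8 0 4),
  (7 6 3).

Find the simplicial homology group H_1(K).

Fix the vertex order 0 < 1 < 2 < 3 < 4 < 5 < 6 < 7 < 8 and write every simplex with vertices in increasing order. Then dim K = 2 and the simplices of K are:

  0-simplices (9): [0], [1], [2], [3], [4], [5], [6], [7], [8]
  1-simplices (27): (27 of them)
  2-simplices (18): [0,2,7], [0,2,8], [0,3,5], [0,3,7], [0,4,5], [0,4,8], [1,2,5], [1,2,7], [1,4,7], [1,4,8], [1,5,6], [1,6,8], [2,3,5], [2,3,8], [3,6,7], [3,6,8], [4,5,6], [4,6,7]

Hence C_0 ≅ Z^9, C_1 ≅ Z^27, C_2 ≅ Z^18.

∂_1: C_1 → C_0 is given by ∂[p,q] = [q] − [p]. For instance
  ∂[0,7] = [7] − [0].
As a 9×27 matrix over Z this has rank 8, with invariant factors (1,1,1,1,1,1,1,1).

∂_2: C_2 → C_1 sends each 2-simplex [p,q,r] to [q,r] − [p,r] + [p,q]. For instance
  ∂[1,6,8] = [6,8] − [1,8] + [1,6],
  ∂[0,2,7] = [2,7] − [0,7] + [0,2].
The 27×18 boundary matrix has rank 18 and Smith normal form diag(1,1,1,1,1,1,1,1,1,1,1,1,1,1,1,1,1,2).

Now H_k = ker ∂_k / im ∂_{k+1}, so:

  H_1: rank ker ∂_1 − rank ∂_2 = (27 − 8) − 18 = 1, and ∂_2 has invariant factor 2 > 1, so H_1 = Z ⊕ Z/2.

(K is a triangulation of the Klein bottle.)

H_1 = Z ⊕ Z/2.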